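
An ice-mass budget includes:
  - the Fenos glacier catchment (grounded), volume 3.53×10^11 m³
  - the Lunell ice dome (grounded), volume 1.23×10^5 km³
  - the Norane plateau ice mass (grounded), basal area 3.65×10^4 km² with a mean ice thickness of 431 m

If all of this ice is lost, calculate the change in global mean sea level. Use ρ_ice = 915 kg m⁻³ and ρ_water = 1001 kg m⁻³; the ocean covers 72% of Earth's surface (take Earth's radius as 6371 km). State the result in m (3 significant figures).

≈ 0.346 m

Fenos: 3.53×10^11 m³ × (915/1001) = 3.227×10^11 m³ of water.
Lunell: 1.23×10^5 km³ × (915/1001) = 1.124×10^5 km³ of water.
Norane: ice volume = 3.65×10^4 km² × 431 m = 1.573×10^4 km³; 1.573×10^4 × (915/1001) = 1.438×10^4 km³ of water.
Total added water ≈ 1.271×10^14 m³ over 3.67×10^14 m² → Δh = 0.346 m.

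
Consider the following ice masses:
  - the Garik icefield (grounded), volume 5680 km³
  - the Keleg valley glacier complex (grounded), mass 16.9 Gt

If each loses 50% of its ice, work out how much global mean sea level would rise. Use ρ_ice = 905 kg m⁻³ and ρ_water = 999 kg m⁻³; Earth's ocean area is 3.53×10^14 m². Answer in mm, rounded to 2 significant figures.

Garik: 0.5 × 5680 km³ × (905/999) = 2573 km³ of water.
Keleg: 0.5 × 16.9 Gt = 8.450×10^12 kg; dividing by ρ_w = 999 kg m⁻³ gives 8.458×10^9 m³ of water.
Total added water ≈ 2.581×10^12 m³ over 3.53×10^14 m² → Δh = 7.31×10^-3 m = 7.3 mm.

≈ 7.3 mm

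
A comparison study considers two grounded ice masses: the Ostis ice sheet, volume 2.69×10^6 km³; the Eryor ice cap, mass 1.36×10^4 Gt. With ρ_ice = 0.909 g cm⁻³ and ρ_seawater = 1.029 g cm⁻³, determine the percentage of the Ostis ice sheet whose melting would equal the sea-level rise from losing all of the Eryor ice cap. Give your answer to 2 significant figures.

Equal sea-level rise means equal mass of meltwater, i.e. equal mass of ice lost.
Ice mass of Eryor: 1.360×10^16 kg; ice mass of Ostis: 2.445×10^18 kg.
Fraction required = 1.360×10^16 / 2.445×10^18 = 5.56×10^-3 → 0.56 %.

≈ 0.56 %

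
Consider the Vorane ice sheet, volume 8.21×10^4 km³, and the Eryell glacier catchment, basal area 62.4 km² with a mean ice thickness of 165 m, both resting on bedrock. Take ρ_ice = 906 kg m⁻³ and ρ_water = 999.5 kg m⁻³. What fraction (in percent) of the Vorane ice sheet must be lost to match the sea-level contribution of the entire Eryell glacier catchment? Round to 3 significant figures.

≈ 0.0125 %

Equal sea-level rise means equal mass of meltwater, i.e. equal mass of ice lost.
Ice mass of Eryell: 9.328×10^12 kg; ice mass of Vorane: 7.438×10^16 kg.
Fraction required = 9.328×10^12 / 7.438×10^16 = 1.25×10^-4 → 0.0125 %.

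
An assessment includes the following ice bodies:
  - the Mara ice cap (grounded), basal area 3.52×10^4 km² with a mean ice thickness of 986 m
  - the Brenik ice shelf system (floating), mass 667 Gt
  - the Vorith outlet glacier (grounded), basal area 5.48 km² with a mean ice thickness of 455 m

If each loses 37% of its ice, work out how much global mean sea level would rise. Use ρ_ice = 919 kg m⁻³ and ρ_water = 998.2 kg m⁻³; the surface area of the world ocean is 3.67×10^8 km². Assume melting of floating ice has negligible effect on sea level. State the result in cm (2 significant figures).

Mara: ice volume = 3.52×10^4 km² × 986 m = 3.471×10^4 km³; 0.37 × 3.471×10^4 × (919/998.2) = 1.182×10^4 km³ of water.
The Brenik ice shelf system is floating and already displaces its own weight of water, so its melt adds essentially nothing to sea level.
Vorith: ice volume = 5.48 km² × 455 m = 2.493 km³; 0.37 × 2.493 × (919/998.2) = 0.8494 km³ of water.
Total added water ≈ 1.182×10^13 m³ over 3.67×10^14 m² → Δh = 0.0322 m = 3.2 cm.

≈ 3.2 cm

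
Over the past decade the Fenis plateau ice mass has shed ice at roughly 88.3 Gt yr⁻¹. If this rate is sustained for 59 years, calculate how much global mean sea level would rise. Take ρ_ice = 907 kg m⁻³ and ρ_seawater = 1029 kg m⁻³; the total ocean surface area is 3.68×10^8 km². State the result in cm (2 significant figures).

≈ 1.4 cm

Total mass lost = 88.3 Gt/yr × 59 yr = 5210 Gt = 5.210×10^15 kg.
ρ_w = 1029 kg m⁻³, so water volume = 5.210×10^15 / 1029 = 5.063×10^12 m³.
Δh = 5.063×10^12 / 3.68×10^14 = 0.0138 m = 1.4 cm.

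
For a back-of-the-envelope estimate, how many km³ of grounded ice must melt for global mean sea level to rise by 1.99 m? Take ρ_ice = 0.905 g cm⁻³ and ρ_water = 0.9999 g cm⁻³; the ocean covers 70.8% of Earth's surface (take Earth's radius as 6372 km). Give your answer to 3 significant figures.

≈ 7.94×10^5 km³

Required water volume = Δh × A = 1.99 m × 3.61×10^14 m² = 7.189×10^14 m³ = 7.189×10^5 km³.
Ice volume = water volume × ρ_w/ρ_ice = 7.189×10^5 × 999.9/905 = 7.94×10^5 km³.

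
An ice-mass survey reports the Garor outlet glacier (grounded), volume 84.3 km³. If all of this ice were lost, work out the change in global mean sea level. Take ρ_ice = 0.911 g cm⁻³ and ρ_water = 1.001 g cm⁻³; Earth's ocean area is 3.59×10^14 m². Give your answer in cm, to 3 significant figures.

≈ 0.0214 cm

Garor: 84.3 km³ × (911/1001) = 76.72 km³ of water.
Spread over 3.59×10^14 m² of ocean, Δh = 7.672×10^10 / 3.59×10^14 = 2.14×10^-4 m = 0.0214 cm.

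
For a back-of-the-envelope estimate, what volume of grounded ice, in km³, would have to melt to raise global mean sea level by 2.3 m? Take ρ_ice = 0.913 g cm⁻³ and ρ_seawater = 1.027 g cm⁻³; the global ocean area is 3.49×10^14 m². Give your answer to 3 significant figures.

Required water volume = Δh × A = 2.3 m × 3.49×10^14 m² = 8.027×10^14 m³ = 8.027×10^5 km³.
Ice volume = water volume × ρ_w/ρ_ice = 8.027×10^5 × 1027/913 = 9.03×10^5 km³.

≈ 9.03×10^5 km³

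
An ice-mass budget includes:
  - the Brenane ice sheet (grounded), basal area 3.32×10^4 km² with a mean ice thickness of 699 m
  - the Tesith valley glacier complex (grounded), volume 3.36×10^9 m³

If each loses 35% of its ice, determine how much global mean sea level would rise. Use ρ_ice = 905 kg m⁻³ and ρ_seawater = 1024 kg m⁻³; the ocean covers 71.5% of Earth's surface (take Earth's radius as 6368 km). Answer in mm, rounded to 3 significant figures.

Brenane: ice volume = 3.32×10^4 km² × 699 m = 2.321×10^4 km³; 0.35 × 2.321×10^4 × (905/1024) = 7178 km³ of water.
Tesith: 0.35 × 3.36×10^9 m³ × (905/1024) = 1.039×10^9 m³ of water.
Total added water ≈ 7.180×10^12 m³ over 3.64×10^14 m² → Δh = 0.0197 m = 19.7 mm.

≈ 19.7 mm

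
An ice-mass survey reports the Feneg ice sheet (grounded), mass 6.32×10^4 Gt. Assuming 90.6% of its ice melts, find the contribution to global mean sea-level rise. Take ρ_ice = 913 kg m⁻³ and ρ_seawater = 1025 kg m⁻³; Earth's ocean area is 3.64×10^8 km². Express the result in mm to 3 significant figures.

Feneg: 0.906 × 6.32×10^4 Gt = 5.726×10^16 kg; dividing by ρ_w = 1025 kg m⁻³ gives 5.586×10^13 m³ of water.
Spread over 3.64×10^14 m² of ocean, Δh = 5.586×10^13 / 3.64×10^14 = 0.153 m = 153 mm.

≈ 153 mm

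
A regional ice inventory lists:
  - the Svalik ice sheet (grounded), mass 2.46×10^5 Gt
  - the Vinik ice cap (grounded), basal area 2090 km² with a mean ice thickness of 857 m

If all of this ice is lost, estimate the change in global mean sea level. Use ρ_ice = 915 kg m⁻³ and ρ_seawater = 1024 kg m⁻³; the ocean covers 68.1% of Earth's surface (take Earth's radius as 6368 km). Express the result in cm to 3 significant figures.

Svalik: 2.46×10^5 Gt = 2.460×10^17 kg; dividing by ρ_w = 1024 kg m⁻³ gives 2.402×10^14 m³ of water.
Vinik: ice volume = 2090 km² × 857 m = 1791 km³; 1791 × (915/1024) = 1600 km³ of water.
Total added water ≈ 2.418×10^14 m³ over 3.47×10^14 m² → Δh = 0.697 m = 69.7 cm.

≈ 69.7 cm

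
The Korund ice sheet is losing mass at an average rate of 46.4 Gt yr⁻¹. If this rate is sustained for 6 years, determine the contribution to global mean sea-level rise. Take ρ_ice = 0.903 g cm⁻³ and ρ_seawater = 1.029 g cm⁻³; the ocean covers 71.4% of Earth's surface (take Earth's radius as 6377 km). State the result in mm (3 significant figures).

Total mass lost = 46.4 Gt/yr × 6 yr = 278.4 Gt = 2.784×10^14 kg.
ρ_w = 1.029 g cm⁻³ = 1029 kg m⁻³, so water volume = 2.784×10^14 / 1029 = 2.706×10^11 m³.
Δh = 2.706×10^11 / 3.65×10^14 = 7.42×10^-4 m = 0.742 mm.

≈ 0.742 mm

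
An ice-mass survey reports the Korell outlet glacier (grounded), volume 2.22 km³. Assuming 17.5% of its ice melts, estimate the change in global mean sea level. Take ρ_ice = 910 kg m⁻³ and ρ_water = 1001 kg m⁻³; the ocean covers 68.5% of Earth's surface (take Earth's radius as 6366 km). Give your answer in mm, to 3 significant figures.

Korell: 0.175 × 2.22 km³ × (910/1001) = 0.3532 km³ of water.
Spread over 3.49×10^14 m² of ocean, Δh = 3.532×10^8 / 3.49×10^14 = 1.01×10^-6 m = 1.01×10^-3 mm.

≈ 1.01×10^-3 mm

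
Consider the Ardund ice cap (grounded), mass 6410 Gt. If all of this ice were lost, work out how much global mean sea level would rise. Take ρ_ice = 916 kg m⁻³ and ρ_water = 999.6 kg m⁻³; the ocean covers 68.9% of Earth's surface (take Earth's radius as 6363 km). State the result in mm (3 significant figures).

≈ 18.3 mm

Ardund: 6410 Gt = 6.410×10^15 kg; dividing by ρ_w = 999.6 kg m⁻³ gives 6.413×10^12 m³ of water.
Spread over 3.51×10^14 m² of ocean, Δh = 6.413×10^12 / 3.51×10^14 = 0.0183 m = 18.3 mm.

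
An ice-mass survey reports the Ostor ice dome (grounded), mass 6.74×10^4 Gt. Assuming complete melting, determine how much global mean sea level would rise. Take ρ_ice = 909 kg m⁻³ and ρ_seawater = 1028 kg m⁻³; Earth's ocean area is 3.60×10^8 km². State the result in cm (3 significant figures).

≈ 18.2 cm

Ostor: 6.74×10^4 Gt = 6.740×10^16 kg; dividing by ρ_w = 1028 kg m⁻³ gives 6.556×10^13 m³ of water.
Spread over 3.60×10^14 m² of ocean, Δh = 6.556×10^13 / 3.60×10^14 = 0.182 m = 18.2 cm.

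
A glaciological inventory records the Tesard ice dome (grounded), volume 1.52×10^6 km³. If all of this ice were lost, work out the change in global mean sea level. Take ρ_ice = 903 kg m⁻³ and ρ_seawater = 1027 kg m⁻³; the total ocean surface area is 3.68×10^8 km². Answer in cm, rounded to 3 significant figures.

≈ 363 cm

Tesard: 1.52×10^6 km³ × (903/1027) = 1.336×10^6 km³ of water.
Spread over 3.68×10^14 m² of ocean, Δh = 1.336×10^15 / 3.68×10^14 = 3.63 m = 363 cm.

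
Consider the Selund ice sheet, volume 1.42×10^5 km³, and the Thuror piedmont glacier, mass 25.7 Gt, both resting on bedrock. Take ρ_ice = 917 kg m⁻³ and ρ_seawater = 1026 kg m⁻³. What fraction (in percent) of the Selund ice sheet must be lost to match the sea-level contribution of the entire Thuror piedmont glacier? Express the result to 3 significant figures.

Equal sea-level rise means equal mass of meltwater, i.e. equal mass of ice lost.
Ice mass of Thuror: 2.570×10^13 kg; ice mass of Selund: 1.302×10^17 kg.
Fraction required = 2.570×10^13 / 1.302×10^17 = 1.97×10^-4 → 0.0197 %.

≈ 0.0197 %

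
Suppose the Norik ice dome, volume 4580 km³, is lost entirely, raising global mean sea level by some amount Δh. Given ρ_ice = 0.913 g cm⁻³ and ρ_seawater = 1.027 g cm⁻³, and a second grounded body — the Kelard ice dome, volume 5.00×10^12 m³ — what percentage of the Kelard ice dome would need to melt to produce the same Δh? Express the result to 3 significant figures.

≈ 91.6 %

Equal sea-level rise means equal mass of meltwater, i.e. equal mass of ice lost.
Ice mass of Norik: 4.182×10^15 kg; ice mass of Kelard: 4.565×10^15 kg.
Fraction required = 4.182×10^15 / 4.565×10^15 = 0.916 → 91.6 %.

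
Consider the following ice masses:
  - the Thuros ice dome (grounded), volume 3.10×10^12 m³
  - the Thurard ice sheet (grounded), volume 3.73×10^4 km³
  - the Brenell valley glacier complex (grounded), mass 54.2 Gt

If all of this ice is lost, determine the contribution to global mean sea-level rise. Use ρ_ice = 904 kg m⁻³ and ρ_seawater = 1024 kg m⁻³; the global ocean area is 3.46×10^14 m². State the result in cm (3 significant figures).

≈ 10.3 cm

Thuros: 3.10×10^12 m³ × (904/1024) = 2.737×10^12 m³ of water.
Thurard: 3.73×10^4 km³ × (904/1024) = 3.293×10^4 km³ of water.
Brenell: 54.2 Gt = 5.420×10^13 kg; dividing by ρ_w = 1024 kg m⁻³ gives 5.293×10^10 m³ of water.
Total added water ≈ 3.572×10^13 m³ over 3.46×10^14 m² → Δh = 0.103 m = 10.3 cm.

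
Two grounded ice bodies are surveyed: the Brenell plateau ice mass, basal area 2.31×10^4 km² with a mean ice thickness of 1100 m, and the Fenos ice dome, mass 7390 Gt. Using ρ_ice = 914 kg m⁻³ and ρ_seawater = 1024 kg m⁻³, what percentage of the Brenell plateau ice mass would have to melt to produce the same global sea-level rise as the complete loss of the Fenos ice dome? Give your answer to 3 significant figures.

≈ 31.8 %

Equal sea-level rise means equal mass of meltwater, i.e. equal mass of ice lost.
Ice mass of Fenos: 7.390×10^15 kg; ice mass of Brenell: 2.322×10^16 kg.
Fraction required = 7.390×10^15 / 2.322×10^16 = 0.318 → 31.8 %.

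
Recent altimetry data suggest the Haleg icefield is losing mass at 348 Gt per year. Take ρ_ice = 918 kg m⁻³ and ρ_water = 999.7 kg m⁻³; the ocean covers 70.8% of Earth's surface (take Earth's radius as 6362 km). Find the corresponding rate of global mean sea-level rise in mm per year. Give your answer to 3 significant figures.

ρ_w = 999.7 kg m⁻³. Annual water volume added = 348 Gt / ρ_w = 3.480×10^14 kg / 999.7 kg m⁻³ = 3.481×10^11 m³.
Δh per year = 3.481×10^11 / 3.60×10^14 = 9.67×10^-4 m = 0.967 mm.

≈ 0.967 mm/yr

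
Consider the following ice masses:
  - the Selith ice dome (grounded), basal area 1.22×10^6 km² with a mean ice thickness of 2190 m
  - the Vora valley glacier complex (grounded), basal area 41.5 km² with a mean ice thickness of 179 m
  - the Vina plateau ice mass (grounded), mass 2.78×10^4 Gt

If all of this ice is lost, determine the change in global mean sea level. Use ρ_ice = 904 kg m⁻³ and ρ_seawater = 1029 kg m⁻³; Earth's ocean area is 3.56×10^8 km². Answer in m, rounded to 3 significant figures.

≈ 6.67 m

Selith: ice volume = 1.22×10^6 km² × 2190 m = 2.672×10^6 km³; 2.672×10^6 × (904/1029) = 2.347×10^6 km³ of water.
Vora: ice volume = 41.5 km² × 179 m = 7.428 km³; 7.428 × (904/1029) = 6.526 km³ of water.
Vina: 2.78×10^4 Gt = 2.780×10^16 kg; dividing by ρ_w = 1029 kg m⁻³ gives 2.702×10^13 m³ of water.
Total added water ≈ 2.374×10^15 m³ over 3.56×10^14 m² → Δh = 6.67 m.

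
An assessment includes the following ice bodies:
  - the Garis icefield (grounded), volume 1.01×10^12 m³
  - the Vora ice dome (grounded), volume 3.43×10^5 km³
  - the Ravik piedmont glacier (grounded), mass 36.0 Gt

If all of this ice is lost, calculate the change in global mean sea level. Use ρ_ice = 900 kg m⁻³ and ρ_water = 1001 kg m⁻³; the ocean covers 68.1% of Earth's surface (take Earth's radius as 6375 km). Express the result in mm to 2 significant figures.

Garis: 1.01×10^12 m³ × (900/1001) = 9.081×10^11 m³ of water.
Vora: 3.43×10^5 km³ × (900/1001) = 3.084×10^5 km³ of water.
Ravik: 36.0 Gt = 3.600×10^13 kg; dividing by ρ_w = 1001 kg m⁻³ gives 3.596×10^10 m³ of water.
Total added water ≈ 3.093×10^14 m³ over 3.48×10^14 m² → Δh = 0.889 m = 890 mm.

≈ 890 mm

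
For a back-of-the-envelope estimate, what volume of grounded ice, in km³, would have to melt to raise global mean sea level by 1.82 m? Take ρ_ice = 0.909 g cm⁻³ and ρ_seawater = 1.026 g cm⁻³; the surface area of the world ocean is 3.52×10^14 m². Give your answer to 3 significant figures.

Required water volume = Δh × A = 1.82 m × 3.52×10^14 m² = 6.406×10^14 m³ = 6.406×10^5 km³.
Ice volume = water volume × ρ_w/ρ_ice = 6.406×10^5 × 1026/909 = 7.23×10^5 km³.

≈ 7.23×10^5 km³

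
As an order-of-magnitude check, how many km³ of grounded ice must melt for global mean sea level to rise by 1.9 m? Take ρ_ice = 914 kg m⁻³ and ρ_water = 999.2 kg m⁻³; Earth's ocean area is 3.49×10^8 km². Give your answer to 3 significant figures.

≈ 7.25×10^5 km³

Required water volume = Δh × A = 1.9 m × 3.49×10^14 m² = 6.631×10^14 m³ = 6.631×10^5 km³.
Ice volume = water volume × ρ_w/ρ_ice = 6.631×10^5 × 999.2/914 = 7.25×10^5 km³.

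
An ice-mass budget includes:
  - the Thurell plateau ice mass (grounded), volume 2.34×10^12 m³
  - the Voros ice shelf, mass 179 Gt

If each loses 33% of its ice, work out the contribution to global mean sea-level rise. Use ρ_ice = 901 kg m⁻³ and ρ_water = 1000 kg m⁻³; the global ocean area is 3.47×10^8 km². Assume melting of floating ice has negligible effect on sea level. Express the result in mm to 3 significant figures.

≈ 2.01 mm

Thurell: 0.33 × 2.34×10^12 m³ × (901/1000) = 6.958×10^11 m³ of water.
The Voros ice shelf is floating and already displaces its own weight of water, so its melt adds essentially nothing to sea level.
Total added water ≈ 6.958×10^11 m³ over 3.47×10^14 m² → Δh = 2.01×10^-3 m = 2.01 mm.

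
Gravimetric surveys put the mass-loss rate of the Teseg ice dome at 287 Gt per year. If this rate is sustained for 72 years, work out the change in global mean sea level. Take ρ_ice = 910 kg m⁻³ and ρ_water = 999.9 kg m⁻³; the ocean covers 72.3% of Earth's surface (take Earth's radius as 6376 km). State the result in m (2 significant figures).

≈ 0.056 m

Total mass lost = 287 Gt/yr × 72 yr = 2.066×10^4 Gt = 2.066×10^16 kg.
ρ_w = 999.9 kg m⁻³, so water volume = 2.066×10^16 / 999.9 = 2.067×10^13 m³.
Δh = 2.067×10^13 / 3.69×10^14 = 0.0560 m.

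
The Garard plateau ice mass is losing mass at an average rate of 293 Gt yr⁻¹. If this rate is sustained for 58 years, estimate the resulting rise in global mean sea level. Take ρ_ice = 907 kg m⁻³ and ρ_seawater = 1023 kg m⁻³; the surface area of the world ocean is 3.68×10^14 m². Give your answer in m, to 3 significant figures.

≈ 0.0451 m

Total mass lost = 293 Gt/yr × 58 yr = 1.699×10^4 Gt = 1.699×10^16 kg.
ρ_w = 1023 kg m⁻³, so water volume = 1.699×10^16 / 1023 = 1.661×10^13 m³.
Δh = 1.661×10^13 / 3.68×10^14 = 0.0451 m.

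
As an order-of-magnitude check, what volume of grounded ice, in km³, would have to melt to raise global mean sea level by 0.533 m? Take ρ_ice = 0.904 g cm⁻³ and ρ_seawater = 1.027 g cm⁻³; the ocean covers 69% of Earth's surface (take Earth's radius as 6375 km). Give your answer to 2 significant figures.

Required water volume = Δh × A = 0.533 m × 3.52×10^14 m² = 1.878×10^14 m³ = 1.878×10^5 km³.
Ice volume = water volume × ρ_w/ρ_ice = 1.878×10^5 × 1027/904 = 2.1×10^5 km³.

≈ 2.1×10^5 km³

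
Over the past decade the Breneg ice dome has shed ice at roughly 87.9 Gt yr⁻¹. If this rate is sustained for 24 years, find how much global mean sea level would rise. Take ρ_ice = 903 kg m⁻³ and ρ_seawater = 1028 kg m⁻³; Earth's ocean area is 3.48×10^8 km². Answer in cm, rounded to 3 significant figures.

Total mass lost = 87.9 Gt/yr × 24 yr = 2110 Gt = 2.110×10^15 kg.
ρ_w = 1028 kg m⁻³, so water volume = 2.110×10^15 / 1028 = 2.052×10^12 m³.
Δh = 2.052×10^12 / 3.48×10^14 = 5.90×10^-3 m = 0.590 cm.

≈ 0.590 cm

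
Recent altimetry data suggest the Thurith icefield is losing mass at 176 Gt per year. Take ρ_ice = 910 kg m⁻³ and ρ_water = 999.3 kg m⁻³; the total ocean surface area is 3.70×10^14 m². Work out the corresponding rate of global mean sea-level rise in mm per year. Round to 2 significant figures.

ρ_w = 999.3 kg m⁻³. Annual water volume added = 176 Gt / ρ_w = 1.760×10^14 kg / 999.3 kg m⁻³ = 1.761×10^11 m³.
Δh per year = 1.761×10^11 / 3.70×10^14 = 4.76×10^-4 m = 0.48 mm.

≈ 0.48 mm/yr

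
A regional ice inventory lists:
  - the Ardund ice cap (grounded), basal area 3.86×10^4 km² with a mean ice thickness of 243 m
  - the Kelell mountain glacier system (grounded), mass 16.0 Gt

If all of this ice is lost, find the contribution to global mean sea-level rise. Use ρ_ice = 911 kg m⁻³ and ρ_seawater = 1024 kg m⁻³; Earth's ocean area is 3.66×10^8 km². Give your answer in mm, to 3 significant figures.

≈ 22.8 mm

Ardund: ice volume = 3.86×10^4 km² × 243 m = 9380 km³; 9380 × (911/1024) = 8345 km³ of water.
Kelell: 16.0 Gt = 1.600×10^13 kg; dividing by ρ_w = 1024 kg m⁻³ gives 1.562×10^10 m³ of water.
Total added water ≈ 8.360×10^12 m³ over 3.66×10^14 m² → Δh = 0.0228 m = 22.8 mm.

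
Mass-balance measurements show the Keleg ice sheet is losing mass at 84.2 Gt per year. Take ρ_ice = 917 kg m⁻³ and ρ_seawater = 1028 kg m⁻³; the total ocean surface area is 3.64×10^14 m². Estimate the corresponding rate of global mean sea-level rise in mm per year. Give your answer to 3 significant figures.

ρ_w = 1028 kg m⁻³. Annual water volume added = 84.2 Gt / ρ_w = 8.420×10^13 kg / 1028 kg m⁻³ = 8.191×10^10 m³.
Δh per year = 8.191×10^10 / 3.64×10^14 = 2.25×10^-4 m = 0.225 mm.

≈ 0.225 mm/yr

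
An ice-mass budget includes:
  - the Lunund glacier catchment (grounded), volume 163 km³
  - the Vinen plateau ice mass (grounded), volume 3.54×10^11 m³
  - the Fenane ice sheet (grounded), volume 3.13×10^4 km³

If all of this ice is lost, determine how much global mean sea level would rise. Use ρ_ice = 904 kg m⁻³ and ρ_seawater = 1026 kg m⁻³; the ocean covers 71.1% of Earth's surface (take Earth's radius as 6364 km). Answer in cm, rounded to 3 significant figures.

Lunund: 163 km³ × (904/1026) = 143.6 km³ of water.
Vinen: 3.54×10^11 m³ × (904/1026) = 3.119×10^11 m³ of water.
Fenane: 3.13×10^4 km³ × (904/1026) = 2.758×10^4 km³ of water.
Total added water ≈ 2.803×10^13 m³ over 3.62×10^14 m² → Δh = 0.0775 m = 7.75 cm.

≈ 7.75 cm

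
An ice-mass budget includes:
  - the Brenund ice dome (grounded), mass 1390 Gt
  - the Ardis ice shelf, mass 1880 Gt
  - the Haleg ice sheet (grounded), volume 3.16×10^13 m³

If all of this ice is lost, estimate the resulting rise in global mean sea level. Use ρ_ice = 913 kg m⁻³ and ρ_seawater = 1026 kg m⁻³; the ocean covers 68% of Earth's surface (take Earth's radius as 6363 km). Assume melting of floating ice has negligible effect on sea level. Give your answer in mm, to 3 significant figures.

Brenund: 1390 Gt = 1.390×10^15 kg; dividing by ρ_w = 1026 kg m⁻³ gives 1.355×10^12 m³ of water.
The Ardis ice shelf is floating and already displaces its own weight of water, so its melt adds essentially nothing to sea level.
Haleg: 3.16×10^13 m³ × (913/1026) = 2.812×10^13 m³ of water.
Total added water ≈ 2.947×10^13 m³ over 3.46×10^14 m² → Δh = 0.0852 m = 85.2 mm.

≈ 85.2 mm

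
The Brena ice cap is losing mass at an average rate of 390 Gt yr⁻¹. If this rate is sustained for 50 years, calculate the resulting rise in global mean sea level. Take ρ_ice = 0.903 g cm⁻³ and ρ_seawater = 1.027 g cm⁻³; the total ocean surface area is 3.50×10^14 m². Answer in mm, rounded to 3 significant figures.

Total mass lost = 390 Gt/yr × 50 yr = 1.950×10^4 Gt = 1.950×10^16 kg.
ρ_w = 1.027 g cm⁻³ = 1027 kg m⁻³, so water volume = 1.950×10^16 / 1027 = 1.899×10^13 m³.
Δh = 1.899×10^13 / 3.50×10^14 = 0.0542 m = 54.2 mm.

≈ 54.2 mm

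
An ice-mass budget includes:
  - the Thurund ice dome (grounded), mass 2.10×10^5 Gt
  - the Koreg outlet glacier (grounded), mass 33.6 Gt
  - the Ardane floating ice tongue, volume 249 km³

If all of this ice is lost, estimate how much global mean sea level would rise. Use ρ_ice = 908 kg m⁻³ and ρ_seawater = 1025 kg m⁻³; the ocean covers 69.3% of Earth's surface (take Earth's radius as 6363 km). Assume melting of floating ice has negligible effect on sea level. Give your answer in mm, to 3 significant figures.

Thurund: 2.10×10^5 Gt = 2.100×10^17 kg; dividing by ρ_w = 1025 kg m⁻³ gives 2.049×10^14 m³ of water.
Koreg: 33.6 Gt = 3.360×10^13 kg; dividing by ρ_w = 1025 kg m⁻³ gives 3.278×10^10 m³ of water.
The Ardane floating ice tongue is floating and already displaces its own weight of water, so its melt adds essentially nothing to sea level.
Total added water ≈ 2.049×10^14 m³ over 3.53×10^14 m² → Δh = 0.581 m = 581 mm.

≈ 581 mm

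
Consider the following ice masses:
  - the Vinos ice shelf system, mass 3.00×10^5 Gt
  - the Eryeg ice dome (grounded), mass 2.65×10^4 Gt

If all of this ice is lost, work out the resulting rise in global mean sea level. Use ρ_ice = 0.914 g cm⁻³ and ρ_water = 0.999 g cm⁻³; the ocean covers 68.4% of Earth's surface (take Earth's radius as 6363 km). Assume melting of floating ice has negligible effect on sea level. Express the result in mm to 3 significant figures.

≈ 76.2 mm

The Vinos ice shelf system is floating and already displaces its own weight of water, so its melt adds essentially nothing to sea level.
Eryeg: 2.65×10^4 Gt = 2.650×10^16 kg; dividing by ρ_w = 0.999 g cm⁻³ = 999 kg m⁻³ gives 2.653×10^13 m³ of water.
Total added water ≈ 2.653×10^13 m³ over 3.48×10^14 m² → Δh = 0.0762 m = 76.2 mm.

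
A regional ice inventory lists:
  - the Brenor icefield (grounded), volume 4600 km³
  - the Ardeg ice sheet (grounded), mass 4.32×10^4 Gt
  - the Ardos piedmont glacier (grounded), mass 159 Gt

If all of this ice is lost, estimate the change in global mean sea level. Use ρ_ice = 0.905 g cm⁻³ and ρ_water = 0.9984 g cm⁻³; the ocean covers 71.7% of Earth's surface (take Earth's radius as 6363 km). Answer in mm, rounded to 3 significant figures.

Brenor: 4600 km³ × (905/998.4) = 4170 km³ of water.
Ardeg: 4.32×10^4 Gt = 4.320×10^16 kg; dividing by ρ_w = 0.9984 g cm⁻³ = 998.4 kg m⁻³ gives 4.327×10^13 m³ of water.
Ardos: 159 Gt = 1.590×10^14 kg; dividing by ρ_w = 998.4 kg m⁻³ gives 1.593×10^11 m³ of water.
Total added water ≈ 4.760×10^13 m³ over 3.65×10^14 m² → Δh = 0.130 m = 130 mm.

≈ 130 mm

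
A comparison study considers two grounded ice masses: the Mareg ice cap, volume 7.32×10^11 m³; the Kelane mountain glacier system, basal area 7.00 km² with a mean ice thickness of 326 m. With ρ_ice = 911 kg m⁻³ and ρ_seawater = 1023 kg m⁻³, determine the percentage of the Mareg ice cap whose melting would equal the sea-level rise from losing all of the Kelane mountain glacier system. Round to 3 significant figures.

Equal sea-level rise means equal mass of meltwater, i.e. equal mass of ice lost.
Ice mass of Kelane: 2.079×10^12 kg; ice mass of Mareg: 6.669×10^14 kg.
Fraction required = 2.079×10^12 / 6.669×10^14 = 3.12×10^-3 → 0.312 %.

≈ 0.312 %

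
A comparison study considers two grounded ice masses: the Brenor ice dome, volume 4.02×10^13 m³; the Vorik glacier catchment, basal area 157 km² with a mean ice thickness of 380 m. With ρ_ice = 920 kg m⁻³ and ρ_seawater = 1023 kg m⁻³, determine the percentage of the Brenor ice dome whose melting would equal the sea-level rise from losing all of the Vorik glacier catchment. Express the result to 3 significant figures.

Equal sea-level rise means equal mass of meltwater, i.e. equal mass of ice lost.
Ice mass of Vorik: 5.489×10^13 kg; ice mass of Brenor: 3.698×10^16 kg.
Fraction required = 5.489×10^13 / 3.698×10^16 = 1.48×10^-3 → 0.148 %.

≈ 0.148 %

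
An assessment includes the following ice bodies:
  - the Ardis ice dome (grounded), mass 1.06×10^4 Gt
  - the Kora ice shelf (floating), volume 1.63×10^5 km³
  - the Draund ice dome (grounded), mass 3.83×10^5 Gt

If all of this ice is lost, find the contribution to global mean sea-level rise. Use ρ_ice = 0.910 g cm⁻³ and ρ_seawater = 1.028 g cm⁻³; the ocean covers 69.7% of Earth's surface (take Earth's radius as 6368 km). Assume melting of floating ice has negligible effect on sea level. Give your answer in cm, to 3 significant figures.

Ardis: 1.06×10^4 Gt = 1.060×10^16 kg; dividing by ρ_w = 1.028 g cm⁻³ = 1028 kg m⁻³ gives 1.031×10^13 m³ of water.
The Kora ice shelf is floating and already displaces its own weight of water, so its melt adds essentially nothing to sea level.
Draund: 3.83×10^5 Gt = 3.830×10^17 kg; dividing by ρ_w = 1028 kg m⁻³ gives 3.726×10^14 m³ of water.
Total added water ≈ 3.829×10^14 m³ over 3.55×10^14 m² → Δh = 1.08 m = 108 cm.

≈ 108 cm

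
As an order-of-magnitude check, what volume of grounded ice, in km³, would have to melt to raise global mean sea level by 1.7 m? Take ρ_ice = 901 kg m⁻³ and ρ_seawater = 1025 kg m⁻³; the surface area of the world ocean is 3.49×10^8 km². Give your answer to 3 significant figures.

≈ 6.75×10^5 km³

Required water volume = Δh × A = 1.7 m × 3.49×10^14 m² = 5.933×10^14 m³ = 5.933×10^5 km³.
Ice volume = water volume × ρ_w/ρ_ice = 5.933×10^5 × 1025/901 = 6.75×10^5 km³.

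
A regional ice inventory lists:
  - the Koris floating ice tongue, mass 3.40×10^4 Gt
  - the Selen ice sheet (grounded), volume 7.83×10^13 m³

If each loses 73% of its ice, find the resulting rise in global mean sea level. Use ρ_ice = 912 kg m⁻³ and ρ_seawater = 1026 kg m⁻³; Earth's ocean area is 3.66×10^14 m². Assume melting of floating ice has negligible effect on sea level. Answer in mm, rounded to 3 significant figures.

The Koris floating ice tongue is floating and already displaces its own weight of water, so its melt adds essentially nothing to sea level.
Selen: 0.73 × 7.83×10^13 m³ × (912/1026) = 5.081×10^13 m³ of water.
Total added water ≈ 5.081×10^13 m³ over 3.66×10^14 m² → Δh = 0.139 m = 139 mm.

≈ 139 mm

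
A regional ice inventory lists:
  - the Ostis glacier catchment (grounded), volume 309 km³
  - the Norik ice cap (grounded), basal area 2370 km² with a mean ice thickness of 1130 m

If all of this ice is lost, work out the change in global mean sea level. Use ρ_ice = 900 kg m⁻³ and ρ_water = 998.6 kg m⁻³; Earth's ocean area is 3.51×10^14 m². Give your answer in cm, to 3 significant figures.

≈ 0.767 cm

Ostis: 309 km³ × (900/998.6) = 278.5 km³ of water.
Norik: ice volume = 2370 km² × 1130 m = 2678 km³; 2678 × (900/998.6) = 2414 km³ of water.
Total added water ≈ 2.692×10^12 m³ over 3.51×10^14 m² → Δh = 7.67×10^-3 m = 0.767 cm.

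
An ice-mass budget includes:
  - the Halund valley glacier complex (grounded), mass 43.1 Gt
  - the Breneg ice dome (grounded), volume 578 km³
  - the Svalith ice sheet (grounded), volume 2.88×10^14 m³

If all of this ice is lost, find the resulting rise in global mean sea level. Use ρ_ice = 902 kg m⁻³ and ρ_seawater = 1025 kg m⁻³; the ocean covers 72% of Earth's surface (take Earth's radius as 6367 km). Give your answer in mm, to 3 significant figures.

Halund: 43.1 Gt = 4.310×10^13 kg; dividing by ρ_w = 1025 kg m⁻³ gives 4.205×10^10 m³ of water.
Breneg: 578 km³ × (902/1025) = 508.6 km³ of water.
Svalith: 2.88×10^14 m³ × (902/1025) = 2.534×10^14 m³ of water.
Total added water ≈ 2.540×10^14 m³ over 3.67×10^14 m² → Δh = 0.692 m = 692 mm.

≈ 692 mm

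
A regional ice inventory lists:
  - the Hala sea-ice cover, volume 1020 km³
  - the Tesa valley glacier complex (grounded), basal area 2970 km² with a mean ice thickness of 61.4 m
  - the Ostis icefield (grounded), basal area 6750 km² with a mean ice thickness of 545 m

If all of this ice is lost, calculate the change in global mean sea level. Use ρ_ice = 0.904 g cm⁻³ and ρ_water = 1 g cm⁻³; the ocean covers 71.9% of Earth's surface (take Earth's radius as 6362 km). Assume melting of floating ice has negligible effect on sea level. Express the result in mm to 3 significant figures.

≈ 9.54 mm

The Hala sea-ice cover is floating and already displaces its own weight of water, so its melt adds essentially nothing to sea level.
Tesa: ice volume = 2970 km² × 61.4 m = 182.4 km³; 182.4 × (904/1000) = 164.9 km³ of water.
Ostis: ice volume = 6750 km² × 545 m = 3679 km³; 3679 × (904/1000) = 3326 km³ of water.
Total added water ≈ 3.490×10^12 m³ over 3.66×10^14 m² → Δh = 9.54×10^-3 m = 9.54 mm.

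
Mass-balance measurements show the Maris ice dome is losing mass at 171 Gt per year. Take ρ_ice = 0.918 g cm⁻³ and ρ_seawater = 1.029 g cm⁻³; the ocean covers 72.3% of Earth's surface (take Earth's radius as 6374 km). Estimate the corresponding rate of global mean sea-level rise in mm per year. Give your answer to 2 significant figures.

ρ_w = 1.029 g cm⁻³ = 1029 kg m⁻³. Annual water volume added = 171 Gt / ρ_w = 1.710×10^14 kg / 1029 kg m⁻³ = 1.662×10^11 m³.
Δh per year = 1.662×10^11 / 3.69×10^14 = 4.50×10^-4 m = 0.45 mm.

≈ 0.45 mm/yr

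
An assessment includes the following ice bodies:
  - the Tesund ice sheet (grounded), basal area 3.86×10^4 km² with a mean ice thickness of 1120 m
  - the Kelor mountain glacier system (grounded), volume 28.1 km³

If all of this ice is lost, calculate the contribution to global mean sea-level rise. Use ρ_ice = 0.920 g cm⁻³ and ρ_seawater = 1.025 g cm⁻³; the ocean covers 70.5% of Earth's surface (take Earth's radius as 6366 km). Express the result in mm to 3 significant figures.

≈ 108 mm

Tesund: ice volume = 3.86×10^4 km² × 1120 m = 4.323×10^4 km³; 4.323×10^4 × (920/1025) = 3.880×10^4 km³ of water.
Kelor: 28.1 km³ × (920/1025) = 25.22 km³ of water.
Total added water ≈ 3.883×10^13 m³ over 3.59×10^14 m² → Δh = 0.108 m = 108 mm.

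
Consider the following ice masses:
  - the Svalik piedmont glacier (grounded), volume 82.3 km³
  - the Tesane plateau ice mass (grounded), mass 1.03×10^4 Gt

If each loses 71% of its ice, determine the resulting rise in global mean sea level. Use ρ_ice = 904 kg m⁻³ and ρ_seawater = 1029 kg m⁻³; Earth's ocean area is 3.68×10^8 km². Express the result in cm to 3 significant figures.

≈ 1.95 cm

Svalik: 0.71 × 82.3 km³ × (904/1029) = 51.33 km³ of water.
Tesane: 0.71 × 1.03×10^4 Gt = 7.313×10^15 kg; dividing by ρ_w = 1029 kg m⁻³ gives 7.107×10^12 m³ of water.
Total added water ≈ 7.158×10^12 m³ over 3.68×10^14 m² → Δh = 0.0195 m = 1.95 cm.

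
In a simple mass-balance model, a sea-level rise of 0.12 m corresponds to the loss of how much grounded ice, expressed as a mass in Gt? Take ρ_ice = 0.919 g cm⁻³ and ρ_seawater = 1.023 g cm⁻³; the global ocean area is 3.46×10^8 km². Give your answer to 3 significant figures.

Required water volume = Δh × A = 0.12 m × 3.46×10^14 m² = 4.152×10^13 m³.
ρ_w = 1.023 g cm⁻³ = 1023 kg m⁻³, so the mass of water = 4.152×10^13 m³ × 1023 kg m⁻³ = 4.247×10^16 kg = 4.25×10^4 Gt (and the same mass of ice, by conservation).

≈ 4.25×10^4 Gt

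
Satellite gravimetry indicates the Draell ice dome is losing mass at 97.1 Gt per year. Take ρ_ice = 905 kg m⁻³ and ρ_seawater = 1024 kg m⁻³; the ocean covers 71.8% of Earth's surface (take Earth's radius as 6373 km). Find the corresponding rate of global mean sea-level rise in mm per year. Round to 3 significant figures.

≈ 0.259 mm/yr

ρ_w = 1024 kg m⁻³. Annual water volume added = 97.1 Gt / ρ_w = 9.710×10^13 kg / 1024 kg m⁻³ = 9.482×10^10 m³.
Δh per year = 9.482×10^10 / 3.66×10^14 = 2.59×10^-4 m = 0.259 mm.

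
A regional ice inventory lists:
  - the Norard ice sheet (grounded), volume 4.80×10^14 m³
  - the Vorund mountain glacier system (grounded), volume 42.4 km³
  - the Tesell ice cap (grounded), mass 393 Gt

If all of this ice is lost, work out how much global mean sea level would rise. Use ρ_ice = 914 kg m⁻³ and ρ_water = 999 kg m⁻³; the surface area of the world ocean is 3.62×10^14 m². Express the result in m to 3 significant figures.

≈ 1.21 m

Norard: 4.80×10^14 m³ × (914/999) = 4.392×10^14 m³ of water.
Vorund: 42.4 km³ × (914/999) = 38.79 km³ of water.
Tesell: 393 Gt = 3.930×10^14 kg; dividing by ρ_w = 999 kg m⁻³ gives 3.934×10^11 m³ of water.
Total added water ≈ 4.396×10^14 m³ over 3.62×10^14 m² → Δh = 1.21 m.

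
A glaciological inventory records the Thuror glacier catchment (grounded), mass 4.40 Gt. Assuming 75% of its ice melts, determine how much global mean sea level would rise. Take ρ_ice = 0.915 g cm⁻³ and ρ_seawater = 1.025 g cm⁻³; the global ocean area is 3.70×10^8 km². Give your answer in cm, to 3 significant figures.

Thuror: 0.75 × 4.40 Gt = 3.300×10^12 kg; dividing by ρ_w = 1.025 g cm⁻³ = 1025 kg m⁻³ gives 3.220×10^9 m³ of water.
Spread over 3.70×10^14 m² of ocean, Δh = 3.220×10^9 / 3.70×10^14 = 8.70×10^-6 m = 8.70×10^-4 cm.

≈ 8.70×10^-4 cm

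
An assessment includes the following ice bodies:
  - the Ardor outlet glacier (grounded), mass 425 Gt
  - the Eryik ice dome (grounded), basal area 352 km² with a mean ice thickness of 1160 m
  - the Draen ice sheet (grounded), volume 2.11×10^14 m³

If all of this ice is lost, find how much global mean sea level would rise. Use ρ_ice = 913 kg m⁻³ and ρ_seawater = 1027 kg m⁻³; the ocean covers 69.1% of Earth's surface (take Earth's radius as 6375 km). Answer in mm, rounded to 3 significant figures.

≈ 534 mm

Ardor: 425 Gt = 4.250×10^14 kg; dividing by ρ_w = 1027 kg m⁻³ gives 4.138×10^11 m³ of water.
Eryik: ice volume = 352 km² × 1160 m = 408.3 km³; 408.3 × (913/1027) = 363.0 km³ of water.
Draen: 2.11×10^14 m³ × (913/1027) = 1.876×10^14 m³ of water.
Total added water ≈ 1.884×10^14 m³ over 3.53×10^14 m² → Δh = 0.534 m = 534 mm.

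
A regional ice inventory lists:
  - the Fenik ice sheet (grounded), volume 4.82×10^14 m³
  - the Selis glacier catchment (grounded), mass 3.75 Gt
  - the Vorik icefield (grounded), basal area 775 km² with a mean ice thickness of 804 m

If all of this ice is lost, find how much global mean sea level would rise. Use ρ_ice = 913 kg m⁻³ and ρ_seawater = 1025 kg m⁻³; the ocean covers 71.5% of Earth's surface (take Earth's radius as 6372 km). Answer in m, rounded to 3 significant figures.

Fenik: 4.82×10^14 m³ × (913/1025) = 4.293×10^14 m³ of water.
Selis: 3.75 Gt = 3.750×10^12 kg; dividing by ρ_w = 1025 kg m⁻³ gives 3.659×10^9 m³ of water.
Vorik: ice volume = 775 km² × 804 m = 623.1 km³; 623.1 × (913/1025) = 555.0 km³ of water.
Total added water ≈ 4.299×10^14 m³ over 3.65×10^14 m² → Δh = 1.18 m.

≈ 1.18 m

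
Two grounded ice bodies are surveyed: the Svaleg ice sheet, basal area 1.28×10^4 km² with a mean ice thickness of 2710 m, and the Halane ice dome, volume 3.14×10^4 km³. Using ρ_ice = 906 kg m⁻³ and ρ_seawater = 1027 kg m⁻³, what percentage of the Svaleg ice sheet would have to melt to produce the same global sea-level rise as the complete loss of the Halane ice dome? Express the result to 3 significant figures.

Equal sea-level rise means equal mass of meltwater, i.e. equal mass of ice lost.
Ice mass of Halane: 2.845×10^16 kg; ice mass of Svaleg: 3.143×10^16 kg.
Fraction required = 2.845×10^16 / 3.143×10^16 = 0.905 → 90.5 %.

≈ 90.5 %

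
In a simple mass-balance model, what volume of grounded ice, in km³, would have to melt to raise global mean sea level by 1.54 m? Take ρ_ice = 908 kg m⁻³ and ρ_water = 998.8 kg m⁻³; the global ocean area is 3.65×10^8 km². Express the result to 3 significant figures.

Required water volume = Δh × A = 1.54 m × 3.65×10^14 m² = 5.621×10^14 m³ = 5.621×10^5 km³.
Ice volume = water volume × ρ_w/ρ_ice = 5.621×10^5 × 998.8/908 = 6.18×10^5 km³.

≈ 6.18×10^5 km³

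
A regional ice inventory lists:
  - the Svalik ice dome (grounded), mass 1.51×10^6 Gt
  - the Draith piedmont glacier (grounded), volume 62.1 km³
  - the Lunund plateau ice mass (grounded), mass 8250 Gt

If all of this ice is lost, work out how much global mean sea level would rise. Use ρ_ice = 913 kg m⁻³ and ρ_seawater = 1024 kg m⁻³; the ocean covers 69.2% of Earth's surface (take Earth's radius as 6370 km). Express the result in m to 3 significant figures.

≈ 4.20 m

Svalik: 1.51×10^6 Gt = 1.510×10^18 kg; dividing by ρ_w = 1024 kg m⁻³ gives 1.475×10^15 m³ of water.
Draith: 62.1 km³ × (913/1024) = 55.37 km³ of water.
Lunund: 8250 Gt = 8.250×10^15 kg; dividing by ρ_w = 1024 kg m⁻³ gives 8.057×10^12 m³ of water.
Total added water ≈ 1.483×10^15 m³ over 3.53×10^14 m² → Δh = 4.20 m.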